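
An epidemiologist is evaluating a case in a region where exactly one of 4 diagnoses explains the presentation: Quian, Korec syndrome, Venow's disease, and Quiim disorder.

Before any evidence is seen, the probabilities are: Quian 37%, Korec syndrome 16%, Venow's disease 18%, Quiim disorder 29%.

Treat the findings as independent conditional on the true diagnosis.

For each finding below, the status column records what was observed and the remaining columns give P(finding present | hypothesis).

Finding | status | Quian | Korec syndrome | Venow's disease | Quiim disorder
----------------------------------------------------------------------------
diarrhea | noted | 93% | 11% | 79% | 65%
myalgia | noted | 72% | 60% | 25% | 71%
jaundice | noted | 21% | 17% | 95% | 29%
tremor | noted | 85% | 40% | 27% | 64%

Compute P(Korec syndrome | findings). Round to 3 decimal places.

0.009

For each hypothesis, the unnormalized posterior weight is prior × product of the finding likelihoods:
  Quian: 0.37 × 0.93 × 0.72 × 0.21 × 0.85 = 0.044224
  Korec syndrome: 0.16 × 0.11 × 0.60 × 0.17 × 0.40 = 0.00071808
  Venow's disease: 0.18 × 0.79 × 0.25 × 0.95 × 0.27 = 0.0091186
  Quiim disorder: 0.29 × 0.65 × 0.71 × 0.29 × 0.64 = 0.02484
The unnormalized weights sum to 0.0789.
P(Korec syndrome | evidence) = 0.00071808 / 0.0789 ≈ 0.009.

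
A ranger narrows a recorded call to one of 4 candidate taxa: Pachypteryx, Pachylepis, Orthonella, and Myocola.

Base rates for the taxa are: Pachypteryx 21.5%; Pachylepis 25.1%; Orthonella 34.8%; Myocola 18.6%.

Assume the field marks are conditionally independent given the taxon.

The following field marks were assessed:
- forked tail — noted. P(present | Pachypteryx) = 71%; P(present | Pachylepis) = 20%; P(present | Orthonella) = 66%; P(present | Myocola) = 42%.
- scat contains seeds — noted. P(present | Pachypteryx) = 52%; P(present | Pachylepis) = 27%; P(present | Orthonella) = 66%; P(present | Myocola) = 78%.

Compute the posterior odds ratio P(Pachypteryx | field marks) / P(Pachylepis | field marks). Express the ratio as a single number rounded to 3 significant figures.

5.86

Posterior odds equal prior odds times the likelihood ratio; only the two competing hypotheses matter.
  Pachypteryx: 0.215 × 0.71 × 0.52 = 0.079378
  Pachylepis: 0.251 × 0.20 × 0.27 = 0.013554
Odds(Pachypteryx : Pachylepis) = 0.079378 / 0.013554 ≈ 5.86.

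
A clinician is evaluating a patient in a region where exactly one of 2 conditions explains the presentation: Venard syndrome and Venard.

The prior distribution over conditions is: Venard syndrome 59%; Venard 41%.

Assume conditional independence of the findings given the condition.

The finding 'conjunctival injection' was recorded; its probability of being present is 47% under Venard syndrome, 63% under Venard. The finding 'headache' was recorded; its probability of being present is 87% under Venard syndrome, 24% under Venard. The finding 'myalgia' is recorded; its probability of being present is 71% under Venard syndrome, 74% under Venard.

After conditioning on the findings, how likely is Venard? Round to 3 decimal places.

0.211

By Bayes' rule with conditional independence, the unnormalized weight for each hypothesis is prior × ∏ likelihoods:
  Venard syndrome: 0.59 × 0.47 × 0.87 × 0.71 = 0.17129
  Venard: 0.41 × 0.63 × 0.24 × 0.74 = 0.045874
Normalizing constant Z = 0.17129 + 0.045874 = 0.21716.
P(Venard | evidence) = 0.045874 / 0.21716 ≈ 0.211.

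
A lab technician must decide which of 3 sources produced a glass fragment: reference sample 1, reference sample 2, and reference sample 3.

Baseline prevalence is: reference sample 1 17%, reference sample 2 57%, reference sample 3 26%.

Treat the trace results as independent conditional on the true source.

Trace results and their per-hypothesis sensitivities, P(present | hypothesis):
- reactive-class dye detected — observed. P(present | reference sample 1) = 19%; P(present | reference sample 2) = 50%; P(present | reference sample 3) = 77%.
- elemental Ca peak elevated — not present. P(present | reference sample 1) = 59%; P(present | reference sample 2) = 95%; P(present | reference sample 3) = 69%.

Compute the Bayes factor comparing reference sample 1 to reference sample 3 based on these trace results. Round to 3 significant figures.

0.326

Take the product of per-trace result likelihoods under each hypothesis (using 1 − P(present | H) for each absent trace result), then divide.
  reference sample 1: 0.19 × (1 − 0.59) = 0.0779
  reference sample 3: 0.77 × (1 − 0.69) = 0.2387
Bayes factor = 0.0779 / 0.2387 ≈ 0.326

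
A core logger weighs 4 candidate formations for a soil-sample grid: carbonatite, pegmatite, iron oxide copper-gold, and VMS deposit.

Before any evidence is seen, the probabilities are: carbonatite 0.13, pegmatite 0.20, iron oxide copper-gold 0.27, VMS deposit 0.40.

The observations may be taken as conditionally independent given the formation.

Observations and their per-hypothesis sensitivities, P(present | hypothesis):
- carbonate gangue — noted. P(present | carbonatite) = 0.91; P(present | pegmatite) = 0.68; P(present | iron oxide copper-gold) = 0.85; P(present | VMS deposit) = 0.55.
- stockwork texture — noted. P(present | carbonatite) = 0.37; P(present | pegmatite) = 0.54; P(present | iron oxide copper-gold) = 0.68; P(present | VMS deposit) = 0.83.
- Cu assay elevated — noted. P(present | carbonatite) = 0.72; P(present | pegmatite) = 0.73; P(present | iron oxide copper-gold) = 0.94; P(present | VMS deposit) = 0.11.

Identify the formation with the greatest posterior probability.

Multiply each prior by the joint likelihood of the evidence pattern:
  carbonatite: 0.13 × 0.91 × 0.37 × 0.72 = 0.031515
  pegmatite: 0.20 × 0.68 × 0.54 × 0.73 = 0.053611
  iron oxide copper-gold: 0.27 × 0.85 × 0.68 × 0.94 = 0.1467
  VMS deposit: 0.40 × 0.55 × 0.83 × 0.11 = 0.020086
The unnormalized weights sum to 0.25191.
P(carbonatite | evidence) ≈ 0.031515 / 0.25191 ≈ 0.125
P(pegmatite | evidence) ≈ 0.053611 / 0.25191 ≈ 0.213
P(iron oxide copper-gold | evidence) ≈ 0.1467 / 0.25191 ≈ 0.582
P(VMS deposit | evidence) ≈ 0.020086 / 0.25191 ≈ 0.080
The largest is 0.582, so iron oxide copper-gold is most probable.

iron oxide copper-gold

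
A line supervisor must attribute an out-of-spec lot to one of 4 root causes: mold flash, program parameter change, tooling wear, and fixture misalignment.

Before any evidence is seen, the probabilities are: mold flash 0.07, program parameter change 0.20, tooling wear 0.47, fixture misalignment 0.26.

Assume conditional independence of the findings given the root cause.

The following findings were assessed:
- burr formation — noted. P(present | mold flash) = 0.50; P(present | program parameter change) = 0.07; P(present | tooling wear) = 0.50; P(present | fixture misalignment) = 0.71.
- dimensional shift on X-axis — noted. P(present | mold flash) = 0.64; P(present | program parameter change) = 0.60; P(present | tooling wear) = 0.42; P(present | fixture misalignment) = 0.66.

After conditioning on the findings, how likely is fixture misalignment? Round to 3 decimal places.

By Bayes' rule with conditional independence, the unnormalized weight for each hypothesis is prior × ∏ likelihoods:
  mold flash: 0.07 × 0.50 × 0.64 = 0.0224
  program parameter change: 0.20 × 0.07 × 0.60 = 0.0084
  tooling wear: 0.47 × 0.50 × 0.42 = 0.0987
  fixture misalignment: 0.26 × 0.71 × 0.66 = 0.12184
The unnormalized weights sum to 0.25134.
P(fixture misalignment | evidence) = 0.12184 / 0.25134 ≈ 0.485.

0.485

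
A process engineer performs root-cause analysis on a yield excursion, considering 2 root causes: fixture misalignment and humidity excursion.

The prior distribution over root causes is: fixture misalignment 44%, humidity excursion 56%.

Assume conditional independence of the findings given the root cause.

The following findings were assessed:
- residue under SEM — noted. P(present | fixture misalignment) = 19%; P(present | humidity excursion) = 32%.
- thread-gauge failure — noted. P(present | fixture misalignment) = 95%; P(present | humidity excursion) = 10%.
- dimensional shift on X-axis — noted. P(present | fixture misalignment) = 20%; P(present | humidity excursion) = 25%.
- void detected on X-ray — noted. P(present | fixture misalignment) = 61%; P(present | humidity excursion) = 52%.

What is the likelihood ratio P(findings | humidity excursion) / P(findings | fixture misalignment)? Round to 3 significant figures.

0.189

Joint likelihood of the evidence pattern under each hypothesis:
  humidity excursion: 0.32 × 0.10 × 0.25 × 0.52 = 0.00416
  fixture misalignment: 0.19 × 0.95 × 0.20 × 0.61 = 0.022021
Bayes factor = 0.00416 / 0.022021 ≈ 0.189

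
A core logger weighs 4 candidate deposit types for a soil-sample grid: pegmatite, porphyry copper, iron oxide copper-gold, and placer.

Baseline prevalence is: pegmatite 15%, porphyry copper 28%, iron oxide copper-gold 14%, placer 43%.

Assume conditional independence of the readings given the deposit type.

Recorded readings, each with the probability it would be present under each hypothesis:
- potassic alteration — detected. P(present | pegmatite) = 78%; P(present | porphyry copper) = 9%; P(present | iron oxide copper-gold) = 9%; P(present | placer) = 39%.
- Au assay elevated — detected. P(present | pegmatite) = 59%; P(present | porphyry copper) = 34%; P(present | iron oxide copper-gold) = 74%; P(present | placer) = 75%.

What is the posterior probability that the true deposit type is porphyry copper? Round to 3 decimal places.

Multiply each prior by the joint likelihood of the reading pattern:
  pegmatite: 0.15 × 0.78 × 0.59 = 0.06903
  porphyry copper: 0.28 × 0.09 × 0.34 = 0.008568
  iron oxide copper-gold: 0.14 × 0.09 × 0.74 = 0.009324
  placer: 0.43 × 0.39 × 0.75 = 0.12578
Normalizing constant Z = 0.06903 + 0.008568 + 0.009324 + 0.12578 = 0.2127.
P(porphyry copper | evidence) = 0.008568 / 0.2127 ≈ 0.040.

0.040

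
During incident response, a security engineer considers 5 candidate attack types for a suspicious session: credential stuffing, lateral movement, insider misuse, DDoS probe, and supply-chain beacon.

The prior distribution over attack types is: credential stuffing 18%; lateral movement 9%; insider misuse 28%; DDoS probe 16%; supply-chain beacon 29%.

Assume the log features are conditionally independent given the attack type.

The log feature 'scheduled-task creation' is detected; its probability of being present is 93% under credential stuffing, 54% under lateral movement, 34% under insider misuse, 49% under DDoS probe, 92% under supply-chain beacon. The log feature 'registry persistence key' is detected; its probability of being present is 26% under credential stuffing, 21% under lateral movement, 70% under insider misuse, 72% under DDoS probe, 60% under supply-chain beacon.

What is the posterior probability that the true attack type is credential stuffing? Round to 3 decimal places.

For each hypothesis, the unnormalized posterior weight is prior × product of the log feature likelihoods:
  credential stuffing: 0.18 × 0.93 × 0.26 = 0.043524
  lateral movement: 0.09 × 0.54 × 0.21 = 0.010206
  insider misuse: 0.28 × 0.34 × 0.70 = 0.06664
  DDoS probe: 0.16 × 0.49 × 0.72 = 0.056448
  supply-chain beacon: 0.29 × 0.92 × 0.60 = 0.16008
Normalizing constant Z = 0.043524 + 0.010206 + 0.06664 + 0.056448 + 0.16008 = 0.3369.
P(credential stuffing | evidence) = 0.043524 / 0.3369 ≈ 0.129.

0.129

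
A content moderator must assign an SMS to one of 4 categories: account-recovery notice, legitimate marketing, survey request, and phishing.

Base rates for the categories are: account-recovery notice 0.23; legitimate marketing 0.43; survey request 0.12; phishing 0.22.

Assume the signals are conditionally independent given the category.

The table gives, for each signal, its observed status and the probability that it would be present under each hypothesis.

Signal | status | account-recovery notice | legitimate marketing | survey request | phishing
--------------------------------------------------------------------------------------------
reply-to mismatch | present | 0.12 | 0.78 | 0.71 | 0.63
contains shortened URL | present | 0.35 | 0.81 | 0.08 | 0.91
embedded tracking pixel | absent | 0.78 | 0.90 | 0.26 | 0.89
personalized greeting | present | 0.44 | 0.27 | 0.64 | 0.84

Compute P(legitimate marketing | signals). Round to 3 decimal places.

0.317

Multiply each prior by the joint likelihood of the signal pattern (using 1 − P(present | H) for each absent signal):
  account-recovery notice: 0.23 × 0.12 × 0.35 × (1 − 0.78) × 0.44 = 0.00093509
  legitimate marketing: 0.43 × 0.78 × 0.81 × (1 − 0.90) × 0.27 = 0.0073352
  survey request: 0.12 × 0.71 × 0.08 × (1 − 0.26) × 0.64 = 0.0032281
  phishing: 0.22 × 0.63 × 0.91 × (1 − 0.89) × 0.84 = 0.011654
The unnormalized weights sum to 0.023152.
P(legitimate marketing | evidence) = 0.0073352 / 0.023152 ≈ 0.317.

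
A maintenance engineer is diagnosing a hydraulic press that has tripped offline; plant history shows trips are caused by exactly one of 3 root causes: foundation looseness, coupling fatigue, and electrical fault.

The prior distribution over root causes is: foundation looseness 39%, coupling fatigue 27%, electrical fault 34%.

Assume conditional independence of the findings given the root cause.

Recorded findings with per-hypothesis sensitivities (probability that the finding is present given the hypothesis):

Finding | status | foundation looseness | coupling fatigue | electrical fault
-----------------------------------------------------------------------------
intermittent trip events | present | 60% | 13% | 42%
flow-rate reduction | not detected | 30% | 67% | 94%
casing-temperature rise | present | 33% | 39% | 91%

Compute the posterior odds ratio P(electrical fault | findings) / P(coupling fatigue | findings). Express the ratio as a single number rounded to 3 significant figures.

1.73

Posterior odds equal prior odds times the likelihood ratio; only the two competing hypotheses matter (using 1 − P(present | H) for each absent finding).
  electrical fault: 0.34 × 0.42 × (1 − 0.94) × 0.91 = 0.0077969
  coupling fatigue: 0.27 × 0.13 × (1 − 0.67) × 0.39 = 0.0045174
Posterior odds = 0.0077969 / 0.0045174 ≈ 1.73.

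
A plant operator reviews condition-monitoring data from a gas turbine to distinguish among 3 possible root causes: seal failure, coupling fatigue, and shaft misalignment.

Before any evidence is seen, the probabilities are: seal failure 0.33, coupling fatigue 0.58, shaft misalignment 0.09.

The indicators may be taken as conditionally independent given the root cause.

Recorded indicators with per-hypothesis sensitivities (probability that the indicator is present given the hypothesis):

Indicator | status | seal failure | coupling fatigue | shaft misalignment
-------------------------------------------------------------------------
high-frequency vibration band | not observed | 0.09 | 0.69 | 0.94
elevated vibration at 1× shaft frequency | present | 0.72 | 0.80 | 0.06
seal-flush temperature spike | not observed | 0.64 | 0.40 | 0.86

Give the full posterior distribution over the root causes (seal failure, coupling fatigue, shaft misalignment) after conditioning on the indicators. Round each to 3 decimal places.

0.474, 0.526, 0.000

Multiply each prior by the joint likelihood of the indicator pattern (using 1 − P(present | H) for each absent indicator):
  seal failure: 0.33 × (1 − 0.09) × 0.72 × (1 − 0.64) = 0.077838
  coupling fatigue: 0.58 × (1 − 0.69) × 0.80 × (1 − 0.40) = 0.086304
  shaft misalignment: 0.09 × (1 − 0.94) × 0.06 × (1 − 0.86) = 4.536e-05
The unnormalized weights sum to 0.16419.
P(seal failure | evidence) = 0.077838 / 0.16419 ≈ 0.474
P(coupling fatigue | evidence) = 0.086304 / 0.16419 ≈ 0.526
P(shaft misalignment | evidence) = 4.536e-05 / 0.16419 ≈ 0.000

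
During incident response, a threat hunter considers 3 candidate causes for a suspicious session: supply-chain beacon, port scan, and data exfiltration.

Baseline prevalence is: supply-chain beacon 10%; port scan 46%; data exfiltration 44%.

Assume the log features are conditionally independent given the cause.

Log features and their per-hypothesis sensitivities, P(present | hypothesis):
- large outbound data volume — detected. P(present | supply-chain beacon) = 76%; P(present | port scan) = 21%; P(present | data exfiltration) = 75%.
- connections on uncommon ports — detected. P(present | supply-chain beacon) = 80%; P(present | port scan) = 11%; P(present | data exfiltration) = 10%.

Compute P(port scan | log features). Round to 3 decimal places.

Multiply each prior by the joint likelihood of the log feature pattern:
  supply-chain beacon: 0.10 × 0.76 × 0.80 = 0.0608
  port scan: 0.46 × 0.21 × 0.11 = 0.010626
  data exfiltration: 0.44 × 0.75 × 0.10 = 0.033
Marginal likelihood of the evidence = 0.10443.
P(port scan | evidence) = 0.010626 / 0.10443 ≈ 0.102.

0.102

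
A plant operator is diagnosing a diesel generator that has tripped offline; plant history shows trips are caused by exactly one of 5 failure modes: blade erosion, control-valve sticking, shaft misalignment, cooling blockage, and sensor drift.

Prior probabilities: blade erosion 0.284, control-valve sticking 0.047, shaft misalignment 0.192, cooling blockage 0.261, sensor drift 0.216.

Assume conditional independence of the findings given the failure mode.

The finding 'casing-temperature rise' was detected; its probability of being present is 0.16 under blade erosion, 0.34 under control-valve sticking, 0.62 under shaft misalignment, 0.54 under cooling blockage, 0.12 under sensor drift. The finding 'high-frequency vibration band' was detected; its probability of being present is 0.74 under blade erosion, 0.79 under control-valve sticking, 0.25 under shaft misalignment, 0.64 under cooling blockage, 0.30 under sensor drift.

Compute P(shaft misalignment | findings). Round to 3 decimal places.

By Bayes' rule with conditional independence, the unnormalized weight for each hypothesis is prior × ∏ likelihoods:
  blade erosion: 0.284 × 0.16 × 0.74 = 0.033626
  control-valve sticking: 0.047 × 0.34 × 0.79 = 0.012624
  shaft misalignment: 0.192 × 0.62 × 0.25 = 0.02976
  cooling blockage: 0.261 × 0.54 × 0.64 = 0.090202
  sensor drift: 0.216 × 0.12 × 0.30 = 0.007776
The unnormalized weights sum to 0.17399.
P(shaft misalignment | evidence) = 0.02976 / 0.17399 ≈ 0.171.

0.171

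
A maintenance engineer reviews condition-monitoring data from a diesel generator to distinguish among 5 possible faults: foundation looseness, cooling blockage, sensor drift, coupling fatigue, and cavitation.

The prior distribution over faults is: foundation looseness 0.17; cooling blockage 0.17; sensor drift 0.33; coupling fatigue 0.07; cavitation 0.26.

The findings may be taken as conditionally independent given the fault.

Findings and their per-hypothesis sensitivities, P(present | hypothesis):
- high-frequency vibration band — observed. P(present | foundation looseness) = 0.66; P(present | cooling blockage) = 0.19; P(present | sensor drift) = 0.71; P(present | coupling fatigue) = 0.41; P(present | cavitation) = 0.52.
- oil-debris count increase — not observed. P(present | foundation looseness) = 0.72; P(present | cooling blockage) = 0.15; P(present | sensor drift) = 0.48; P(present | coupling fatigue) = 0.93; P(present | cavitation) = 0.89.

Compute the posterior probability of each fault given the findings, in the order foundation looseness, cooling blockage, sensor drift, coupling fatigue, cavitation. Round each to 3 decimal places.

0.159, 0.139, 0.617, 0.010, 0.075

By Bayes' rule with conditional independence, the unnormalized weight for each hypothesis is prior × ∏ likelihoods (using 1 − P(present | H) for each absent finding):
  foundation looseness: 0.17 × 0.66 × (1 − 0.72) = 0.031416
  cooling blockage: 0.17 × 0.19 × (1 − 0.15) = 0.027455
  sensor drift: 0.33 × 0.71 × (1 − 0.48) = 0.12184
  coupling fatigue: 0.07 × 0.41 × (1 − 0.93) = 0.002009
  cavitation: 0.26 × 0.52 × (1 − 0.89) = 0.014872
The unnormalized weights sum to 0.19759.
P(foundation looseness | evidence) = 0.031416 / 0.19759 ≈ 0.159
P(cooling blockage | evidence) = 0.027455 / 0.19759 ≈ 0.139
P(sensor drift | evidence) = 0.12184 / 0.19759 ≈ 0.617
P(coupling fatigue | evidence) = 0.002009 / 0.19759 ≈ 0.010
P(cavitation | evidence) = 0.014872 / 0.19759 ≈ 0.075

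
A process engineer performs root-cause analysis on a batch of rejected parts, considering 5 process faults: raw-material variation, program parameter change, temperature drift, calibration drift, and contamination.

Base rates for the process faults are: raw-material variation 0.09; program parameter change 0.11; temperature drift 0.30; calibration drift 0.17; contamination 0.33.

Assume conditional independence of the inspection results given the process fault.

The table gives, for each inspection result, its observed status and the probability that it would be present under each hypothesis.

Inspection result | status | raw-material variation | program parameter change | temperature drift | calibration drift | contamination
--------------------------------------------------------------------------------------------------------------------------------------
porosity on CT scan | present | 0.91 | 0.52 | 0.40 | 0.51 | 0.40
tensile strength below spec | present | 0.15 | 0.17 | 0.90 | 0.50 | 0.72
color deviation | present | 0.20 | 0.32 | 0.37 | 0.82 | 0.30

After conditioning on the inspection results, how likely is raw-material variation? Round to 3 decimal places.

0.022

For each hypothesis, the unnormalized posterior weight is prior × product of the inspection result likelihoods:
  raw-material variation: 0.09 × 0.91 × 0.15 × 0.20 = 0.002457
  program parameter change: 0.11 × 0.52 × 0.17 × 0.32 = 0.0031117
  temperature drift: 0.30 × 0.40 × 0.90 × 0.37 = 0.03996
  calibration drift: 0.17 × 0.51 × 0.50 × 0.82 = 0.035547
  contamination: 0.33 × 0.40 × 0.72 × 0.30 = 0.028512
Normalizing constant Z = 0.002457 + 0.0031117 + 0.03996 + 0.035547 + 0.028512 = 0.10959.
P(raw-material variation | evidence) = 0.002457 / 0.10959 ≈ 0.022.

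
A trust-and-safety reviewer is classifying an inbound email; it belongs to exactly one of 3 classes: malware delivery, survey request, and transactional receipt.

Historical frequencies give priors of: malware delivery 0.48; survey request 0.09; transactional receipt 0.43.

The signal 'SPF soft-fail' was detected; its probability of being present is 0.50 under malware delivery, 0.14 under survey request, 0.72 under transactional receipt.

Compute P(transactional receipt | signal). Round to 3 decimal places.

0.551

By Bayes' rule, the unnormalized weight for each hypothesis is prior × likelihood:
  malware delivery: 0.48 × 0.50 = 0.24
  survey request: 0.09 × 0.14 = 0.0126
  transactional receipt: 0.43 × 0.72 = 0.3096
Marginal likelihood of the evidence = 0.5622.
P(transactional receipt | evidence) = 0.3096 / 0.5622 ≈ 0.551.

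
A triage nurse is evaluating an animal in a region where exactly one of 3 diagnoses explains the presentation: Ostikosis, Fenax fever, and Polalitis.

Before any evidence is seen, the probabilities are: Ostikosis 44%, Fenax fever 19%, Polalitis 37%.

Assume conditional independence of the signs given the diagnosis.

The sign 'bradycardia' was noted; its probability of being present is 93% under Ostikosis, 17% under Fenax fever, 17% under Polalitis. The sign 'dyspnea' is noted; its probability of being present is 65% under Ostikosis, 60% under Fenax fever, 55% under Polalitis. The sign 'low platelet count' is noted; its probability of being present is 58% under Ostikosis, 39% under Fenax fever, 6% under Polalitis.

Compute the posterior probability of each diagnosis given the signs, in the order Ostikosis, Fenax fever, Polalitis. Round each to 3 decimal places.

0.941, 0.046, 0.013

For each hypothesis, the unnormalized posterior weight is prior × product of the sign likelihoods:
  Ostikosis: 0.44 × 0.93 × 0.65 × 0.58 = 0.15427
  Fenax fever: 0.19 × 0.17 × 0.60 × 0.39 = 0.0075582
  Polalitis: 0.37 × 0.17 × 0.55 × 0.06 = 0.0020757
Normalizing constant Z = 0.15427 + 0.0075582 + 0.0020757 = 0.1639.
P(Ostikosis | evidence) = 0.15427 / 0.1639 ≈ 0.941
P(Fenax fever | evidence) = 0.0075582 / 0.1639 ≈ 0.046
P(Polalitis | evidence) = 0.0020757 / 0.1639 ≈ 0.013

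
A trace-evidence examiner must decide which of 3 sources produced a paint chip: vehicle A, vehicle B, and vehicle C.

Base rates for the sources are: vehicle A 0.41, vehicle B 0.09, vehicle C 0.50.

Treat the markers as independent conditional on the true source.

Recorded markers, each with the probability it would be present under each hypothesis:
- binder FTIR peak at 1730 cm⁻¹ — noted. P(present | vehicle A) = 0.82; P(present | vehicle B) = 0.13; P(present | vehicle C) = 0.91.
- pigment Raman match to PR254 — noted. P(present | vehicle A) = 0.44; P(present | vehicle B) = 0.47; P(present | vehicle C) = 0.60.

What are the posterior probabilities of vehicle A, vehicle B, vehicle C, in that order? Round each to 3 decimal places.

0.347, 0.013, 0.640

Multiply each prior by the joint likelihood of the marker pattern:
  vehicle A: 0.41 × 0.82 × 0.44 = 0.14793
  vehicle B: 0.09 × 0.13 × 0.47 = 0.005499
  vehicle C: 0.50 × 0.91 × 0.60 = 0.273
Marginal likelihood of the evidence = 0.42643.
P(vehicle A | evidence) = 0.14793 / 0.42643 ≈ 0.347
P(vehicle B | evidence) = 0.005499 / 0.42643 ≈ 0.013
P(vehicle C | evidence) = 0.273 / 0.42643 ≈ 0.640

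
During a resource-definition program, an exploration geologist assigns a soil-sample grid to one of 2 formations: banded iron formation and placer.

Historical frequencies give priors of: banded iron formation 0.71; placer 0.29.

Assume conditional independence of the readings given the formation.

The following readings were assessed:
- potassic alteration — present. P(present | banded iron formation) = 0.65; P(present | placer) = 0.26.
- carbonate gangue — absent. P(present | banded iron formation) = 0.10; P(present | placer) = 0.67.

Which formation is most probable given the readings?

For each hypothesis, the unnormalized posterior weight is prior × product of the reading likelihoods (using 1 − P(present | H) for each absent reading):
  banded iron formation: 0.71 × 0.65 × (1 − 0.10) = 0.41535
  placer: 0.29 × 0.26 × (1 − 0.67) = 0.024882
Marginal likelihood of the evidence = 0.44023.
P(banded iron formation | evidence) ≈ 0.41535 / 0.44023 ≈ 0.943
P(placer | evidence) ≈ 0.024882 / 0.44023 ≈ 0.057
The largest is 0.943, so banded iron formation is most probable.

banded iron formation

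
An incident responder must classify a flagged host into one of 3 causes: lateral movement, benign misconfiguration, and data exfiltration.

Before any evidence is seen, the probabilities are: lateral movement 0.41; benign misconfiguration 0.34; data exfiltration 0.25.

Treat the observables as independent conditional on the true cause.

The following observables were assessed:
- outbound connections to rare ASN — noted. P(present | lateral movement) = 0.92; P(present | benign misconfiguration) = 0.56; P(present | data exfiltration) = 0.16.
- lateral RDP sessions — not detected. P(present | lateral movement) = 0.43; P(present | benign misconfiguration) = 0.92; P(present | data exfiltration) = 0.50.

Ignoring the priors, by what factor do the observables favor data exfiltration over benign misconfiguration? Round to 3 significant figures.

Joint likelihood of the observable pattern under each hypothesis (using 1 − P(present | H) for each absent observable):
  data exfiltration: 0.16 × (1 − 0.50) = 0.08
  benign misconfiguration: 0.56 × (1 − 0.92) = 0.0448
Bayes factor = 0.08 / 0.0448 ≈ 1.79

1.79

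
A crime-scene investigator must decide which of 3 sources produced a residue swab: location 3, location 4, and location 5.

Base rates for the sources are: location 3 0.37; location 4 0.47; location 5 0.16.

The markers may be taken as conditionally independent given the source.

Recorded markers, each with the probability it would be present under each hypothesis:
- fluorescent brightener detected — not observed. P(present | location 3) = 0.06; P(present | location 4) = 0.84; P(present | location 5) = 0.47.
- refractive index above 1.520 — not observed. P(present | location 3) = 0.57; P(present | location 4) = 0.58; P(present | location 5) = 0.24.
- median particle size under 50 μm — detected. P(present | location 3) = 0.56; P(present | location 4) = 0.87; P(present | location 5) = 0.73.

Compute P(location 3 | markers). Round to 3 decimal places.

0.529

Multiply each prior by the joint likelihood of the marker pattern (using 1 − P(present | H) for each absent marker):
  location 3: 0.37 × (1 − 0.06) × (1 − 0.57) × 0.56 = 0.08375
  location 4: 0.47 × (1 − 0.84) × (1 − 0.58) × 0.87 = 0.027478
  location 5: 0.16 × (1 − 0.47) × (1 − 0.24) × 0.73 = 0.047047
The unnormalized weights sum to 0.15828.
P(location 3 | evidence) = 0.08375 / 0.15828 ≈ 0.529.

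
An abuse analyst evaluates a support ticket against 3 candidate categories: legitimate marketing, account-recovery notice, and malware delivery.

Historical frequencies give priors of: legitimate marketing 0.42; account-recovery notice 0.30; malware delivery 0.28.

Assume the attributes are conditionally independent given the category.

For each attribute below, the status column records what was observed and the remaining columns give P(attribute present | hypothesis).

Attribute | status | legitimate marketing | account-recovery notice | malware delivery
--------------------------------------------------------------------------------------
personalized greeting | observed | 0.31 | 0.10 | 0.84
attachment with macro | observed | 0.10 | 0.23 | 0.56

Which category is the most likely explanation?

malware delivery

For each hypothesis, the unnormalized posterior weight is prior × product of the attribute likelihoods:
  legitimate marketing: 0.42 × 0.31 × 0.10 = 0.01302
  account-recovery notice: 0.30 × 0.10 × 0.23 = 0.0069
  malware delivery: 0.28 × 0.84 × 0.56 = 0.13171
Marginal likelihood of the evidence = 0.15163.
P(legitimate marketing | evidence) ≈ 0.01302 / 0.15163 ≈ 0.086
P(account-recovery notice | evidence) ≈ 0.0069 / 0.15163 ≈ 0.046
P(malware delivery | evidence) ≈ 0.13171 / 0.15163 ≈ 0.869
The largest is 0.869, so malware delivery is most probable.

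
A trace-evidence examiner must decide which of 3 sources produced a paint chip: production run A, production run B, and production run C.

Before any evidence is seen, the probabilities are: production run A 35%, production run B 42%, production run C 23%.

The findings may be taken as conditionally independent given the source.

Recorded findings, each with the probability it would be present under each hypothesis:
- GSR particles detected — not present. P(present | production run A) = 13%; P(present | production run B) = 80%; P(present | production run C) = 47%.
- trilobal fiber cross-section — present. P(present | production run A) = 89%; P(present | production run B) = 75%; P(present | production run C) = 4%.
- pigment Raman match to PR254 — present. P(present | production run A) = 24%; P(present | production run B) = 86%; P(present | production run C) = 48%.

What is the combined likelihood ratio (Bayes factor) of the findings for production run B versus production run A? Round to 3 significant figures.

Joint likelihood of the evidence pattern under each hypothesis (using 1 − P(present | H) for each absent finding):
  production run B: (1 − 0.80) × 0.75 × 0.86 = 0.129
  production run A: (1 − 0.13) × 0.89 × 0.24 = 0.18583
Bayes factor = 0.129 / 0.18583 ≈ 0.694

0.694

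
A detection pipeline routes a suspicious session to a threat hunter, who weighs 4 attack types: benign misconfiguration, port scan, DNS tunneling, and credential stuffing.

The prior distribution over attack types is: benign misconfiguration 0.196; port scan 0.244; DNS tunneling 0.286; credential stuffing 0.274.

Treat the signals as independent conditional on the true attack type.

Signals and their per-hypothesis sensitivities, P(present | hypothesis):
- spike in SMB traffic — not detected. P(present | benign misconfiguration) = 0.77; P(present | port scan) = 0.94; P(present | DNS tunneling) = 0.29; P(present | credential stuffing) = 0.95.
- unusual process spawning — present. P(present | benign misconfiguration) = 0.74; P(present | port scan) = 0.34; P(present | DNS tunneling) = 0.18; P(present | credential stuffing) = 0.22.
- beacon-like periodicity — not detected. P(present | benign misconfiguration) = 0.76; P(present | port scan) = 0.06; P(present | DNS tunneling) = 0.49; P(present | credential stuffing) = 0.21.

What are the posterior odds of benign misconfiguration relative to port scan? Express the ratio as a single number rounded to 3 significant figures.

Posterior odds equal prior odds times the likelihood ratio; only the two competing hypotheses matter (using 1 − P(present | H) for each absent signal).
  benign misconfiguration: 0.196 × (1 − 0.77) × 0.74 × (1 − 0.76) = 0.0080062
  port scan: 0.244 × (1 − 0.94) × 0.34 × (1 − 0.06) = 0.0046789
Odds(benign misconfiguration : port scan) = 0.0080062 / 0.0046789 ≈ 1.71.

1.71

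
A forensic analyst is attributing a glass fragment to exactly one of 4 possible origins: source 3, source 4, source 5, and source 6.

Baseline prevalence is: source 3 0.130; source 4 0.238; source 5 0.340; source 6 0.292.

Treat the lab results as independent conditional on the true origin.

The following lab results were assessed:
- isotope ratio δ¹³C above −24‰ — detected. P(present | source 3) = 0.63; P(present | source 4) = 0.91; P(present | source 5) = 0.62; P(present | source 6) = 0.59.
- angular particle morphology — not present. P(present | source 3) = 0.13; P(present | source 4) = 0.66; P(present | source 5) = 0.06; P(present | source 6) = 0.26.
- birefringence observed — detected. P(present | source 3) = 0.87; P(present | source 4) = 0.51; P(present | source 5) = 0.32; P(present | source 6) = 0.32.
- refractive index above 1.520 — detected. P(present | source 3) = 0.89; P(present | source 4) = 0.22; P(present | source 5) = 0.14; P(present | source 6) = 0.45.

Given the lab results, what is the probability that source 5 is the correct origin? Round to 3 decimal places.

0.098

By Bayes' rule with conditional independence, the unnormalized weight for each hypothesis is prior × ∏ likelihoods (using 1 − P(present | H) for each absent lab result):
  source 3: 0.130 × 0.63 × (1 − 0.13) × 0.87 × 0.89 = 0.055171
  source 4: 0.238 × 0.91 × (1 − 0.66) × 0.51 × 0.22 = 0.0082621
  source 5: 0.340 × 0.62 × (1 − 0.06) × 0.32 × 0.14 = 0.0088772
  source 6: 0.292 × 0.59 × (1 − 0.26) × 0.32 × 0.45 = 0.018358
Marginal likelihood of the evidence = 0.090669.
P(source 5 | evidence) = 0.0088772 / 0.090669 ≈ 0.098.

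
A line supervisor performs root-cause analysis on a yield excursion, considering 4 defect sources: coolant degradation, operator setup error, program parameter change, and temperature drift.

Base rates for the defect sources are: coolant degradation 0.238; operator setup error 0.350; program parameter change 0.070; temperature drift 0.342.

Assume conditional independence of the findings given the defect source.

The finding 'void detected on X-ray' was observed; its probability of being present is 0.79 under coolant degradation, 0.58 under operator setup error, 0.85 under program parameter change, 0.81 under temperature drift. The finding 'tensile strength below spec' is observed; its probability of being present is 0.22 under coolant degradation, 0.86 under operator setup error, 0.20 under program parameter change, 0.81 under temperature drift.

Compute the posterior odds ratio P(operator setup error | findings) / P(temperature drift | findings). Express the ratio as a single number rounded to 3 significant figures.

Unnormalized posterior weight (prior times the finding likelihoods) for each of the two hypotheses:
  operator setup error: 0.350 × 0.58 × 0.86 = 0.17458
  temperature drift: 0.342 × 0.81 × 0.81 = 0.22439
Posterior odds = 0.17458 / 0.22439 ≈ 0.778.

0.778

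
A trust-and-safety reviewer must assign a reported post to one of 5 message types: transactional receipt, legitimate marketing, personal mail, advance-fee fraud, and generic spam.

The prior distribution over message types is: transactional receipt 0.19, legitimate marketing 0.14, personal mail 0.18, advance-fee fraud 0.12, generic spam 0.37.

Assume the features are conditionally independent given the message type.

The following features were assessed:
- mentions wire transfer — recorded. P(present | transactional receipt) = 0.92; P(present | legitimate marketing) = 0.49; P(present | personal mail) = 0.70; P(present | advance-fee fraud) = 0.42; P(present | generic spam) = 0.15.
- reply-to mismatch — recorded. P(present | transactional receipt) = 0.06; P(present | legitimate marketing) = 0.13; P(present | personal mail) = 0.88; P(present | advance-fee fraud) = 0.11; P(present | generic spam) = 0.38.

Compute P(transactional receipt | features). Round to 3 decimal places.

By Bayes' rule with conditional independence, the unnormalized weight for each hypothesis is prior × ∏ likelihoods:
  transactional receipt: 0.19 × 0.92 × 0.06 = 0.010488
  legitimate marketing: 0.14 × 0.49 × 0.13 = 0.008918
  personal mail: 0.18 × 0.70 × 0.88 = 0.11088
  advance-fee fraud: 0.12 × 0.42 × 0.11 = 0.005544
  generic spam: 0.37 × 0.15 × 0.38 = 0.02109
Normalizing constant Z = 0.010488 + 0.008918 + 0.11088 + 0.005544 + 0.02109 = 0.15692.
P(transactional receipt | evidence) = 0.010488 / 0.15692 ≈ 0.067.

0.067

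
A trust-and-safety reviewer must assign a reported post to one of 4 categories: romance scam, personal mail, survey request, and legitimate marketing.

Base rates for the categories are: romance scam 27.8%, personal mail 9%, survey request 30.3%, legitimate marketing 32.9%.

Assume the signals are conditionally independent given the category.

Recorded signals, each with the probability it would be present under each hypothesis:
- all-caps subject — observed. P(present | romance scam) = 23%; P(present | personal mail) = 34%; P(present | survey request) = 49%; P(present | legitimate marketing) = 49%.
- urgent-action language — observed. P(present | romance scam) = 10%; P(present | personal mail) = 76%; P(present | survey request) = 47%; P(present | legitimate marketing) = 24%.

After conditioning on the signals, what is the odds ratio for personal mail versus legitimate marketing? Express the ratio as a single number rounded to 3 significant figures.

0.601

Posterior odds equal prior odds times the likelihood ratio; only the two competing hypotheses matter.
  personal mail: 0.090 × 0.34 × 0.76 = 0.023256
  legitimate marketing: 0.329 × 0.49 × 0.24 = 0.03869
Posterior odds = 0.023256 / 0.03869 ≈ 0.601.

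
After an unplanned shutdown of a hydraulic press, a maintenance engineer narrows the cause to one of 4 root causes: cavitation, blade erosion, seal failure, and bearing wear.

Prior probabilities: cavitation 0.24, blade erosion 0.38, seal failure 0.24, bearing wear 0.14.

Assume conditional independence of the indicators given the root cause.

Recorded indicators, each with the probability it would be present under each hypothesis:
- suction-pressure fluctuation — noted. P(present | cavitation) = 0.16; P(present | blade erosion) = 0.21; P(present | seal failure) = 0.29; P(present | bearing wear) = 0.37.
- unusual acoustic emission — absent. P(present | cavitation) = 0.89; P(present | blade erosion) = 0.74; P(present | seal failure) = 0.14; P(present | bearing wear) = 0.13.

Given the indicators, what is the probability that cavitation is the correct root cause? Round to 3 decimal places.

0.033

For each hypothesis, the unnormalized posterior weight is prior × product of the indicator likelihoods (using 1 − P(present | H) for each absent indicator):
  cavitation: 0.24 × 0.16 × (1 − 0.89) = 0.004224
  blade erosion: 0.38 × 0.21 × (1 − 0.74) = 0.020748
  seal failure: 0.24 × 0.29 × (1 − 0.14) = 0.059856
  bearing wear: 0.14 × 0.37 × (1 − 0.13) = 0.045066
Marginal likelihood of the evidence = 0.12989.
P(cavitation | evidence) = 0.004224 / 0.12989 ≈ 0.033.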